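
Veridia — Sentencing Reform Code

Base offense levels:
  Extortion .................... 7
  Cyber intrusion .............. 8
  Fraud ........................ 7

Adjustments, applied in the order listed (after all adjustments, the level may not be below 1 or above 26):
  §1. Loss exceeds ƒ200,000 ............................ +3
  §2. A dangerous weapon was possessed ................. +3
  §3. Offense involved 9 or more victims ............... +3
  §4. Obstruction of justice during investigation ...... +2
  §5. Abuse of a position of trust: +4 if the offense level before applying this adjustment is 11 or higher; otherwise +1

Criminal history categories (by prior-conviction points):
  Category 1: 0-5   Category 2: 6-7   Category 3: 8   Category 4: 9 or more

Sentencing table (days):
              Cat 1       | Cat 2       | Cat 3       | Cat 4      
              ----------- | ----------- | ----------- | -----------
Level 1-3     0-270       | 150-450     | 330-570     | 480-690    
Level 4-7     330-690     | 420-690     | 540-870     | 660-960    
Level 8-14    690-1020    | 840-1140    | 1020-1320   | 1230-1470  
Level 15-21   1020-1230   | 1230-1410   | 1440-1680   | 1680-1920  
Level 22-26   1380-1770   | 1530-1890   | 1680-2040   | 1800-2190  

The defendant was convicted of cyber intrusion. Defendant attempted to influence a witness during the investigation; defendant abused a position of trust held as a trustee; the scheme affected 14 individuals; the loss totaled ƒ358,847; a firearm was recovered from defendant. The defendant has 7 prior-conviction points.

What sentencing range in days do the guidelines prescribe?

1530-1890 days

Base offense level for cyber intrusion: 8.
§1 applies: 8 + 3 = 11.
§2 applies: 11 + 3 = 14.
§3 applies: 14 + 3 = 17.
§4 applies: 17 + 2 = 19.
§5 applies (level before this adjustment is 19 ≥ 11, so +4): 19 + 4 = 23.
Final offense level: 23.
Criminal history: 7 prior points → Category 2 (6-7).
Level 23 falls in the 22-26 band.
Grid: Level 22-26 × Category 2 = 1530-1890 days.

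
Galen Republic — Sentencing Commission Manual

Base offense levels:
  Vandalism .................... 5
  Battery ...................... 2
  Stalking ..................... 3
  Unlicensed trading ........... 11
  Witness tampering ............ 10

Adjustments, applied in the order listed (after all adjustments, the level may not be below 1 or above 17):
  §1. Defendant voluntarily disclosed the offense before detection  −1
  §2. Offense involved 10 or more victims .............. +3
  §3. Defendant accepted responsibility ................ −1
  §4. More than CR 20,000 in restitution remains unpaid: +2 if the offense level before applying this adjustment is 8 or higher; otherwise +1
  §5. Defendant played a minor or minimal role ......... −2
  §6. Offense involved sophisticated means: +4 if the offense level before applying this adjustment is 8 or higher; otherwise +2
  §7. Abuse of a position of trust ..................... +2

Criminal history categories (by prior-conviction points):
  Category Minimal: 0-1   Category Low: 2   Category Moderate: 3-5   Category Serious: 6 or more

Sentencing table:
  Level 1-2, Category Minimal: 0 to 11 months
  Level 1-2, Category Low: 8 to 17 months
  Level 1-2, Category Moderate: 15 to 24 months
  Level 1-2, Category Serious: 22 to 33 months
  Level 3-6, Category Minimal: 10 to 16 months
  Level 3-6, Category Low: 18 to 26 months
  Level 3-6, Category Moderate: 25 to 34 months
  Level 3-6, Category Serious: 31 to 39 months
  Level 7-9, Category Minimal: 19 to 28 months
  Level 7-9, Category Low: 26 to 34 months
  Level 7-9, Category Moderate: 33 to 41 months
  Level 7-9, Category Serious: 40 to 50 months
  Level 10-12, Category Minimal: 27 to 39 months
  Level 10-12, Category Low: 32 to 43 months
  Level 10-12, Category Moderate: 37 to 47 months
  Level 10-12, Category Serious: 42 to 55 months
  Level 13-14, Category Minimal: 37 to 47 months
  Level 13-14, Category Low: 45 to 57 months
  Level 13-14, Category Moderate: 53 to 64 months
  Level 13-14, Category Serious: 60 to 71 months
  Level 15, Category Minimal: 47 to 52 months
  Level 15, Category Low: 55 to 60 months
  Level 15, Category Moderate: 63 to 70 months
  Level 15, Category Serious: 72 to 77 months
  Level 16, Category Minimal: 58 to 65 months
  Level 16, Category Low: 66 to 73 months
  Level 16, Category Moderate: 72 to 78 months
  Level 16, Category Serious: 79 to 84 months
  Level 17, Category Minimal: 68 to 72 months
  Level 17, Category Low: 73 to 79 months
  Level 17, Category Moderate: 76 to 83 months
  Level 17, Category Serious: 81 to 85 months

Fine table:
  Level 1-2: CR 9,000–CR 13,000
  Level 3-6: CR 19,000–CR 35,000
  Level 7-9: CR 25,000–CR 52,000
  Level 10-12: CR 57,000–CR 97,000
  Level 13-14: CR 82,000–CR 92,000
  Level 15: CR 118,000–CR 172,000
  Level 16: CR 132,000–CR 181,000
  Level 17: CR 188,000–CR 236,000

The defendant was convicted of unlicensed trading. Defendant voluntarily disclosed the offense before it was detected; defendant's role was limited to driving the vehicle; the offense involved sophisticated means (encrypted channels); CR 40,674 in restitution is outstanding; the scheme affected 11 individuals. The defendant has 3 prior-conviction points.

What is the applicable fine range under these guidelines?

Base offense level for unlicensed trading: 11.
§1 applies: 11 − 1 = 10.
§2 applies: 10 + 3 = 13.
§4 applies (level before this adjustment is 13 ≥ 8, so +2): 13 + 2 = 15.
§5 applies: 15 − 2 = 13.
§6 applies (level before this adjustment is 13 ≥ 8, so +4): 13 + 4 = 17.
Final offense level: 17.
Level 17 falls in the 17 band.
Fine table: Level 17 → CR 188,000–CR 236,000.

CR 188,000–CR 236,000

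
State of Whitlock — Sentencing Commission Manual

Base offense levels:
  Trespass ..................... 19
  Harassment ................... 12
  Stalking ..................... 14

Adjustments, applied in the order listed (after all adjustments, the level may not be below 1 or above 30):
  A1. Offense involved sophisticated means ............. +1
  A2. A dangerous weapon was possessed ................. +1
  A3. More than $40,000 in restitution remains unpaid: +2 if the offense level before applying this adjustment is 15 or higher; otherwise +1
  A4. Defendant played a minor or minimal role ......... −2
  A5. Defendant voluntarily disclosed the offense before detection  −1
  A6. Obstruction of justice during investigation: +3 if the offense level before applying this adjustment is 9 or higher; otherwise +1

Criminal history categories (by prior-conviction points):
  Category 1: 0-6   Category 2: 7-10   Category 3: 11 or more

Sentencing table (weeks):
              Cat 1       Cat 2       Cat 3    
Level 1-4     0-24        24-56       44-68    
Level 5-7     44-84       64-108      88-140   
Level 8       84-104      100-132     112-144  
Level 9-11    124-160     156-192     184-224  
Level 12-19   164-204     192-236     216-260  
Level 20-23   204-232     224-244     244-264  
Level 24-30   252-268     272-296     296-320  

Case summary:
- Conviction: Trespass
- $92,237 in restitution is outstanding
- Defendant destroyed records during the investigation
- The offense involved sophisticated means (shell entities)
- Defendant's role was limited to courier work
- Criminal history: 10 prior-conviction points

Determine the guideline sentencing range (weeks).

Base offense level for trespass: 19.
A1 applies: 19 + 1 = 20.
A3 applies (level before this adjustment is 20 ≥ 15, so +2): 20 + 2 = 22.
A4 applies: 22 − 2 = 20.
A6 applies (level before this adjustment is 20 ≥ 9, so +3): 20 + 3 = 23.
Final offense level: 23.
Criminal history: 10 prior points → Category 2 (7-10).
Level 23 falls in the 20-23 band.
Grid: Level 20-23 × Category 2 = 224-244 weeks.

224-244 weeks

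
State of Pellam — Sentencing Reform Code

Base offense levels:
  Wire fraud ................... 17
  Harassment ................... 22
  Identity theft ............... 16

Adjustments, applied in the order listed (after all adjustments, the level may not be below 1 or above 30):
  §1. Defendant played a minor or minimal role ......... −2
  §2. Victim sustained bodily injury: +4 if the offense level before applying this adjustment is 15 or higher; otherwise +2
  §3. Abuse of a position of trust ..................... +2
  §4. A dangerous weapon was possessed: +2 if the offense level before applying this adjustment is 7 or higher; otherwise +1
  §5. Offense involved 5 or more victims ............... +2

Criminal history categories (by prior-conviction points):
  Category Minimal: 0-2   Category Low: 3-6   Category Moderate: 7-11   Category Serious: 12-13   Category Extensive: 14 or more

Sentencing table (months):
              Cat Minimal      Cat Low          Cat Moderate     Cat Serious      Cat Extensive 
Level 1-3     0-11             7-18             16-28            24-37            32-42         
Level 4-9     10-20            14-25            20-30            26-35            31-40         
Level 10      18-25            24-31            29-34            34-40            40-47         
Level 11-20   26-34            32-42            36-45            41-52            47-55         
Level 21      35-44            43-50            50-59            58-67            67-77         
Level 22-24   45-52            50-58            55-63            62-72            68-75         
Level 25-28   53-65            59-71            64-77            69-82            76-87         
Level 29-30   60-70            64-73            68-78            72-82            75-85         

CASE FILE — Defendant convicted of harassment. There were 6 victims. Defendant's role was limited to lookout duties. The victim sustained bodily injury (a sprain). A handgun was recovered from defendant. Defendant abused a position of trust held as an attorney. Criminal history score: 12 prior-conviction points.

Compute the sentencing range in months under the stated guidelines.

72-82 months

Base offense level for harassment: 22.
§1 applies: 22 − 2 = 20.
§2 applies (level before this adjustment is 20 ≥ 15, so +4): 20 + 4 = 24.
§3 applies: 24 + 2 = 26.
§4 applies (level before this adjustment is 26 ≥ 7, so +2): 26 + 2 = 28.
§5 applies: 28 + 2 = 30.
Final offense level: 30.
Criminal history: 12 prior points → Category Serious (12-13).
Level 30 falls in the 29-30 band.
Grid: Level 29-30 × Category Serious = 72-82 months.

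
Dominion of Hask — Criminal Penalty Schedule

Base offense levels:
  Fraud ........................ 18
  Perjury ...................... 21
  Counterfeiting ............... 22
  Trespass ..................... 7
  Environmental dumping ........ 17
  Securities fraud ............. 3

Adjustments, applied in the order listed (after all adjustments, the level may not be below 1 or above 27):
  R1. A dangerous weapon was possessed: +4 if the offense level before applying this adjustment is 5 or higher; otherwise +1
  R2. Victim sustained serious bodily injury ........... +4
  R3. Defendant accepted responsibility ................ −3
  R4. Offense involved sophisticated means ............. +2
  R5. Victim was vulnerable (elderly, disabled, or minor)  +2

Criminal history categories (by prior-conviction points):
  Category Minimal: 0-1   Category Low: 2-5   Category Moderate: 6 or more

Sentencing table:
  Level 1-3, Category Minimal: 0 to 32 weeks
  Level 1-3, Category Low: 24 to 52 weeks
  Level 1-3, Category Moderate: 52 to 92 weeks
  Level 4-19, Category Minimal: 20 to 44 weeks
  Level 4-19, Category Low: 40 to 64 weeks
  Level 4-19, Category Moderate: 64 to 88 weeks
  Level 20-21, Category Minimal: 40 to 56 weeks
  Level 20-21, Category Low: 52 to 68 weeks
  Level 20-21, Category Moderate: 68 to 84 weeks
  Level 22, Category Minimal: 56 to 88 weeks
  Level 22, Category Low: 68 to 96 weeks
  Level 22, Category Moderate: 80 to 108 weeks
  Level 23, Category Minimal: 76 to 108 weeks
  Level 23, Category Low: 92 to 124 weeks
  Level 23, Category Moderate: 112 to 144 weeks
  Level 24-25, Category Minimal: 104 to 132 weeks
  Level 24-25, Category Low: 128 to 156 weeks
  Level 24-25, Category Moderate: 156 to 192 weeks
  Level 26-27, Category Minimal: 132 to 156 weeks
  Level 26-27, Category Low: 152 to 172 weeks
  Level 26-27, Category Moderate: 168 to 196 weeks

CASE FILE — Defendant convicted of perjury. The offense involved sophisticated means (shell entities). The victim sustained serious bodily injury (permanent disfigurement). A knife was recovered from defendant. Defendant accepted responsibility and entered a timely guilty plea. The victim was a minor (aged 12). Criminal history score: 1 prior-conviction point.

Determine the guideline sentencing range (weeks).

132-156 weeks

Base offense level for perjury: 21.
R1 applies (level before this adjustment is 21 ≥ 5, so +4): 21 + 4 = 25.
R2 applies: 25 + 4 = 29.
R3 applies: 29 − 3 = 26.
R4 applies: 26 + 2 = 28.
R5 applies: 28 + 2 = 30.
Level 30 exceeds the maximum of 27; capped at 27.
Final offense level: 27.
Criminal history: 1 prior point → Category Minimal (0-1).
Level 27 falls in the 26-27 band.
Grid: Level 26-27 × Category Minimal = 132-156 weeks.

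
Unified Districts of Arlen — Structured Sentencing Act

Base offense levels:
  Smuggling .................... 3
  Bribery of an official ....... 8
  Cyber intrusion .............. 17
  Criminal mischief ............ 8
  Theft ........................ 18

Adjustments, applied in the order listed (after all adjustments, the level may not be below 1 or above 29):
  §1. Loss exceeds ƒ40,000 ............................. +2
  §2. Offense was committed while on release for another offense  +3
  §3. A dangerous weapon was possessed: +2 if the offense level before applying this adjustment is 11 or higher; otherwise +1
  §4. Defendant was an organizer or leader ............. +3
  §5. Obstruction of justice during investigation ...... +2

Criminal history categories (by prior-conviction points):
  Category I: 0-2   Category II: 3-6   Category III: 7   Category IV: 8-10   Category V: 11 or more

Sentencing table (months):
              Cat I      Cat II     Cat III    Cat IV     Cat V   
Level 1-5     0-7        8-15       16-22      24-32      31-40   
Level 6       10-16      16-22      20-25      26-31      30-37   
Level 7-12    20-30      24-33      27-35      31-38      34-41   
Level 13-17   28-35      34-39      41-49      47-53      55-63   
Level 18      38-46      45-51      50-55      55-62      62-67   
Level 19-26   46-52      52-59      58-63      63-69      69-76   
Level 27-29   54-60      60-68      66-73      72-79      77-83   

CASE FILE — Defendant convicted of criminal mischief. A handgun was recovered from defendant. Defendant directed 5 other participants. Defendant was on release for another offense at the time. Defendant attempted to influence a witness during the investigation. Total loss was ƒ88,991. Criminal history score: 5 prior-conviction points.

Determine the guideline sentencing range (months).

Base offense level for criminal mischief: 8.
§1 applies: 8 + 2 = 10.
§2 applies: 10 + 3 = 13.
§3 applies (level before this adjustment is 13 ≥ 11, so +2): 13 + 2 = 15.
§4 applies: 15 + 3 = 18.
§5 applies: 18 + 2 = 20.
Final offense level: 20.
Criminal history: 5 prior points → Category II (3-6).
Level 20 falls in the 19-26 band.
Grid: Level 19-26 × Category II = 52-59 months.

52-59 months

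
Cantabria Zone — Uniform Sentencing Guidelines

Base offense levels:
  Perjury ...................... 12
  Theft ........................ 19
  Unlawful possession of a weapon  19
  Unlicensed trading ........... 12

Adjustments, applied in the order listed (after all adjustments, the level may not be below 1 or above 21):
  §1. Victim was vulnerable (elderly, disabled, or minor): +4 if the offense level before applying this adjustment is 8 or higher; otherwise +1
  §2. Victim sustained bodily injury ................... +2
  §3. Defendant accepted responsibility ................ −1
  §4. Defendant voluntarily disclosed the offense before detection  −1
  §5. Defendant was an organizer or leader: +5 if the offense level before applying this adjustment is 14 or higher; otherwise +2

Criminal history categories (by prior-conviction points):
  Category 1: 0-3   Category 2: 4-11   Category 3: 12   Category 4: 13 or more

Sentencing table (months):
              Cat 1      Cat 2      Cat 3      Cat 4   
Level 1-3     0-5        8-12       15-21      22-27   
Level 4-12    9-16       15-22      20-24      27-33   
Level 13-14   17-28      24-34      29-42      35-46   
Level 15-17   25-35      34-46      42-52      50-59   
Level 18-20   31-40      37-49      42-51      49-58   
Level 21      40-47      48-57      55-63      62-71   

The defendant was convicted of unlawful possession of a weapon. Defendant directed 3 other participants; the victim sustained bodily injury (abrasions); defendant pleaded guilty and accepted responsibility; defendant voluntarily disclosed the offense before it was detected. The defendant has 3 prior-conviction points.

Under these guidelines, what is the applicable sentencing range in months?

40-47 months

Base offense level for unlawful possession of a weapon: 19.
§2 applies: 19 + 2 = 21.
§3 applies: 21 − 1 = 20.
§4 applies: 20 − 1 = 19.
§5 applies (level before this adjustment is 19 ≥ 14, so +5): 19 + 5 = 24.
Level 24 exceeds the maximum of 21; capped at 21.
Final offense level: 21.
Criminal history: 3 prior points → Category 1 (0-3).
Level 21 falls in the 21 band.
Grid: Level 21 × Category 1 = 40-47 months.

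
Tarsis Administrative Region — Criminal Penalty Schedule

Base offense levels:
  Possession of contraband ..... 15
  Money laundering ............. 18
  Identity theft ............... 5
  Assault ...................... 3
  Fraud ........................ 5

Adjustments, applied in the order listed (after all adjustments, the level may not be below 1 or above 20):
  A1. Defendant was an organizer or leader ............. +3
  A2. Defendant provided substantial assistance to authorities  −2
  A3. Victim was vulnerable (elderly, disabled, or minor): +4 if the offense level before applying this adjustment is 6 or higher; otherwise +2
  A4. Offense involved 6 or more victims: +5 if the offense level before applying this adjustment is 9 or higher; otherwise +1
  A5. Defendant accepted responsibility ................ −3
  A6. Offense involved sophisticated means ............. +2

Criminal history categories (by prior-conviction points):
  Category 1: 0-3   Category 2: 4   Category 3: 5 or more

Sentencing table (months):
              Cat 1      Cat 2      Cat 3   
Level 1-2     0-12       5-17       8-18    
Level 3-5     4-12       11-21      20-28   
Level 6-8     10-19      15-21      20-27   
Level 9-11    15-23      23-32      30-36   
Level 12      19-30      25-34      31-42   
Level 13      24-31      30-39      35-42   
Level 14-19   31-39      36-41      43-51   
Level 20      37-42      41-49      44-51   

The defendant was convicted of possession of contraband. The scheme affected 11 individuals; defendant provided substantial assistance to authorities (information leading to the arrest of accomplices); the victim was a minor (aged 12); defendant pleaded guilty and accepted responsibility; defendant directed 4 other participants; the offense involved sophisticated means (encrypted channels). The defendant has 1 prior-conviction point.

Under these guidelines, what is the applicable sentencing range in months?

37-42 months

Base offense level for possession of contraband: 15.
A1 applies: 15 + 3 = 18.
A2 applies: 18 − 2 = 16.
A3 applies (level before this adjustment is 16 ≥ 6, so +4): 16 + 4 = 20.
A4 applies (level before this adjustment is 20 ≥ 9, so +5): 20 + 5 = 25.
A5 applies: 25 − 3 = 22.
A6 applies: 22 + 2 = 24.
Level 24 exceeds the maximum of 20; capped at 20.
Final offense level: 20.
Criminal history: 1 prior point → Category 1 (0-3).
Level 20 falls in the 20 band.
Grid: Level 20 × Category 1 = 37-42 months.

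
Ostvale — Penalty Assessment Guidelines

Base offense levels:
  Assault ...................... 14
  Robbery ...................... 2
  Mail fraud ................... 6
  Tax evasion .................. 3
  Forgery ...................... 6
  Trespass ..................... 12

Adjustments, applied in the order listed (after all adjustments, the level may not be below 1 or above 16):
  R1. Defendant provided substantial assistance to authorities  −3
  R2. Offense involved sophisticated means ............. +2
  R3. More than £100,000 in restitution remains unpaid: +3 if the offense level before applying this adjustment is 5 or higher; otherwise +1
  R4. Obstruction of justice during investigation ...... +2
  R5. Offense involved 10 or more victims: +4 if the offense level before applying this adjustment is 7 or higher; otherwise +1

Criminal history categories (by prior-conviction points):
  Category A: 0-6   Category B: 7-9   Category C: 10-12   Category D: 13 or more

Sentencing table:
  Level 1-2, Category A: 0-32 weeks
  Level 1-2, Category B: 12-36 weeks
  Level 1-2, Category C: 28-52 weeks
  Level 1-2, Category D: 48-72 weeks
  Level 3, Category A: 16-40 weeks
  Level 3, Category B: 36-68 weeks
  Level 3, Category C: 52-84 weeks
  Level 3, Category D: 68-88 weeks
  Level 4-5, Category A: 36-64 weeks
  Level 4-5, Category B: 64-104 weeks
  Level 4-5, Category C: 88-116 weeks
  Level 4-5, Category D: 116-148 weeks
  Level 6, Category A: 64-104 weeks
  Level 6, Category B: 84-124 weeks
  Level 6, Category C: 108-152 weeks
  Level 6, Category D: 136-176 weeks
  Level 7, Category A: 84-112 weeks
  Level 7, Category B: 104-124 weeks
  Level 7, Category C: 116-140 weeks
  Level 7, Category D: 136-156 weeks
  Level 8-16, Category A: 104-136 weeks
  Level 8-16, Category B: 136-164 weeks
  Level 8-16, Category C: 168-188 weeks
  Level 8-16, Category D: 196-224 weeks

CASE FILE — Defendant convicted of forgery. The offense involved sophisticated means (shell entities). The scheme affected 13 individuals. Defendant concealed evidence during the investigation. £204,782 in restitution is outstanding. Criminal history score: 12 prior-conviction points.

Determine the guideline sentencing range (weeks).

168-188 weeks

Base offense level for forgery: 6.
R2 applies: 6 + 2 = 8.
R3 applies (level before this adjustment is 8 ≥ 5, so +3): 8 + 3 = 11.
R4 applies: 11 + 2 = 13.
R5 applies (level before this adjustment is 13 ≥ 7, so +4): 13 + 4 = 17.
Level 17 exceeds the maximum of 16; capped at 16.
Final offense level: 16.
Criminal history: 12 prior points → Category C (10-12).
Level 16 falls in the 8-16 band.
Grid: Level 8-16 × Category C = 168-188 weeks.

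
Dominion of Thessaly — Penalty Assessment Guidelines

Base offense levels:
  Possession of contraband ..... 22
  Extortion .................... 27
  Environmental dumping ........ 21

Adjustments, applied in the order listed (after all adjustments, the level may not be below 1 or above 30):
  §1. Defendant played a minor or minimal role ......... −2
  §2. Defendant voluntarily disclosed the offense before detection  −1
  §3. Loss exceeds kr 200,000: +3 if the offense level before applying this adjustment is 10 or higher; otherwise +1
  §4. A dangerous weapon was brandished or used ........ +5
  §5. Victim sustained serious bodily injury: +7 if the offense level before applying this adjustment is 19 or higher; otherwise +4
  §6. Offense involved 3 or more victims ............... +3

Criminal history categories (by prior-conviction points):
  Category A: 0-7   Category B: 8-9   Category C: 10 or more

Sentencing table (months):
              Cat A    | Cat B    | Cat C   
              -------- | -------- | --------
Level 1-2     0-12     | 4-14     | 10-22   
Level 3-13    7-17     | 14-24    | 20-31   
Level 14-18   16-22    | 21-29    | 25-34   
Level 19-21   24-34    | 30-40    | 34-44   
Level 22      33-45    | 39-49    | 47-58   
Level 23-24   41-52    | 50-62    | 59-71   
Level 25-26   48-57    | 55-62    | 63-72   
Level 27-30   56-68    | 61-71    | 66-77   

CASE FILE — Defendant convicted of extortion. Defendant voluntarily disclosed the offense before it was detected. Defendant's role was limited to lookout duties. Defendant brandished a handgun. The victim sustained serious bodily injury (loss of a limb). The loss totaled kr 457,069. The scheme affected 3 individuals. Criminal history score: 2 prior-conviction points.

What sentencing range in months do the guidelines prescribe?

Base offense level for extortion: 27.
§1 applies: 27 − 2 = 25.
§2 applies: 25 − 1 = 24.
§3 applies (level before this adjustment is 24 ≥ 10, so +3): 24 + 3 = 27.
§4 applies: 27 + 5 = 32.
§5 applies (level before this adjustment is 32 ≥ 19, so +7): 32 + 7 = 39.
§6 applies: 39 + 3 = 42.
Level 42 exceeds the maximum of 30; capped at 30.
Final offense level: 30.
Criminal history: 2 prior points → Category A (0-7).
Level 30 falls in the 27-30 band.
Grid: Level 27-30 × Category A = 56-68 months.

56-68 months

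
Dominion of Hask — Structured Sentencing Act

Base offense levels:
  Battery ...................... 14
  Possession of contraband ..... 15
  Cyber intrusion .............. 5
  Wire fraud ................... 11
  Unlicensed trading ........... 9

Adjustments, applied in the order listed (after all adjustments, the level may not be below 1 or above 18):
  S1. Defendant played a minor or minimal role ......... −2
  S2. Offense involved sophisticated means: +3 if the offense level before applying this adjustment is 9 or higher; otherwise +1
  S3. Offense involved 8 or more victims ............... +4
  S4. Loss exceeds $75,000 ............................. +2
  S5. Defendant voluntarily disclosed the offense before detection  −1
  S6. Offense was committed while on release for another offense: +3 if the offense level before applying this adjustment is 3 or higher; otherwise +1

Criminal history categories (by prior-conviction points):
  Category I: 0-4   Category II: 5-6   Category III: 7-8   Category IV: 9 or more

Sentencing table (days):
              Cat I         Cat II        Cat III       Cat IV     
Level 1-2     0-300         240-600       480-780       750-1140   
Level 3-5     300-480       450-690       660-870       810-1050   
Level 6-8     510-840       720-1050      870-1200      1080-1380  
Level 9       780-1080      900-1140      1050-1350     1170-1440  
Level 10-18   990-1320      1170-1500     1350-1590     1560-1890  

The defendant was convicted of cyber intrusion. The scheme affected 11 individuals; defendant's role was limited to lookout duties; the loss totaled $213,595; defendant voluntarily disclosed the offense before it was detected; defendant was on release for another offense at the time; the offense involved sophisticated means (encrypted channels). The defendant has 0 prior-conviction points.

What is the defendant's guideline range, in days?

Base offense level for cyber intrusion: 5.
S1 applies: 5 − 2 = 3.
S2 applies (level before this adjustment is 3 < 9, so +1): 3 + 1 = 4.
S3 applies: 4 + 4 = 8.
S4 applies: 8 + 2 = 10.
S5 applies: 10 − 1 = 9.
S6 applies (level before this adjustment is 9 ≥ 3, so +3): 9 + 3 = 12.
Final offense level: 12.
Criminal history: 0 prior points → Category I (0-4).
Level 12 falls in the 10-18 band.
Grid: Level 10-18 × Category I = 990-1320 days.

990-1320 days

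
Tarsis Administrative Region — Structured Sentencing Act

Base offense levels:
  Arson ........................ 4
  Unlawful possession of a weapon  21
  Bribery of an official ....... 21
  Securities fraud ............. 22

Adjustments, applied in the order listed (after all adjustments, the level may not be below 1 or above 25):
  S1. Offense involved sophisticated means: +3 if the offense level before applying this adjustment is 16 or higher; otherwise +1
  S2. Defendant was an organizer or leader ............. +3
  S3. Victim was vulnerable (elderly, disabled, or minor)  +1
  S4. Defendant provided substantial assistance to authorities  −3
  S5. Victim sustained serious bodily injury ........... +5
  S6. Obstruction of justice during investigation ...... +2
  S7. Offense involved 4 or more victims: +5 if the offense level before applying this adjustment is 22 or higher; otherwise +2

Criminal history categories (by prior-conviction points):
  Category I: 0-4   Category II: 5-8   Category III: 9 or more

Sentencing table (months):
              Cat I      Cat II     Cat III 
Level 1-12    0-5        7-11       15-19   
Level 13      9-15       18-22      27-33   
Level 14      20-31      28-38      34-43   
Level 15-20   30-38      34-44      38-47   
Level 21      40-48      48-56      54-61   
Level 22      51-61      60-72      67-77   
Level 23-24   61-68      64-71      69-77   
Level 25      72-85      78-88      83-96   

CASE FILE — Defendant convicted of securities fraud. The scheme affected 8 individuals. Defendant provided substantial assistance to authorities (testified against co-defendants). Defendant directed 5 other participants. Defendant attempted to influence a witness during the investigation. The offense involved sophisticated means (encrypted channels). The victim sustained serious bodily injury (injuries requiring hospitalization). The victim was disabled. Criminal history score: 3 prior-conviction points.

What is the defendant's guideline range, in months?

Base offense level for securities fraud: 22.
S1 applies (level before this adjustment is 22 ≥ 16, so +3): 22 + 3 = 25.
S2 applies: 25 + 3 = 28.
S3 applies: 28 + 1 = 29.
S4 applies: 29 − 3 = 26.
S5 applies: 26 + 5 = 31.
S6 applies: 31 + 2 = 33.
S7 applies (level before this adjustment is 33 ≥ 22, so +5): 33 + 5 = 38.
Level 38 exceeds the maximum of 25; capped at 25.
Final offense level: 25.
Criminal history: 3 prior points → Category I (0-4).
Level 25 falls in the 25 band.
Grid: Level 25 × Category I = 72-85 months.

72-85 months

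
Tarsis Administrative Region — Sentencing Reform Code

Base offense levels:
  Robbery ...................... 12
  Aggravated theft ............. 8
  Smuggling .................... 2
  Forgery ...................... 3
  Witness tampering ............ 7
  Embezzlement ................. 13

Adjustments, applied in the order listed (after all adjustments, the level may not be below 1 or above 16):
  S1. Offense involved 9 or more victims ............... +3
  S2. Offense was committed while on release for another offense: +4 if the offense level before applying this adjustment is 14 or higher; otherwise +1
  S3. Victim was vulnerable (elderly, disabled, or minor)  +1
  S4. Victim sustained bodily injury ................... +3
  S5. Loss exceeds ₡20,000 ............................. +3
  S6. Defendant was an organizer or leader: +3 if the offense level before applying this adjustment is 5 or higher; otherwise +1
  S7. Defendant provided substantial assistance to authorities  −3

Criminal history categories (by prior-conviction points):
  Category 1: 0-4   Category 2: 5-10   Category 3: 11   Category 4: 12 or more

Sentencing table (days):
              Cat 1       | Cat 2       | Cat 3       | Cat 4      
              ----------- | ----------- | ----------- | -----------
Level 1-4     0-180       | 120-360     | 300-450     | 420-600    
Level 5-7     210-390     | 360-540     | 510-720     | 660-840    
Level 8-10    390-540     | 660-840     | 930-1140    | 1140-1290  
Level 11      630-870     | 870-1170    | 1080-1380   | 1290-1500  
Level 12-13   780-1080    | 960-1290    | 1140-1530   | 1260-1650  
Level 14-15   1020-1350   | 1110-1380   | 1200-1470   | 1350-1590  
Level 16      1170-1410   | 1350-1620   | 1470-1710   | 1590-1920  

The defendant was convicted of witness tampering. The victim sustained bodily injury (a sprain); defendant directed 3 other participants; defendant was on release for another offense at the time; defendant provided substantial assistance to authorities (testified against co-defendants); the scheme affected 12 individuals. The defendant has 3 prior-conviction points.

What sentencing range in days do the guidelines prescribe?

Base offense level for witness tampering: 7.
S1 applies: 7 + 3 = 10.
S2 applies (level before this adjustment is 10 < 14, so +1): 10 + 1 = 11.
S3 does not apply.
S4 applies: 11 + 3 = 14.
S6 applies (level before this adjustment is 14 ≥ 5, so +3): 14 + 3 = 17.
S7 applies: 17 − 3 = 14.
Final offense level: 14.
Criminal history: 3 prior points → Category 1 (0-4).
Level 14 falls in the 14-15 band.
Grid: Level 14-15 × Category 1 = 1020-1350 days.

1020-1350 days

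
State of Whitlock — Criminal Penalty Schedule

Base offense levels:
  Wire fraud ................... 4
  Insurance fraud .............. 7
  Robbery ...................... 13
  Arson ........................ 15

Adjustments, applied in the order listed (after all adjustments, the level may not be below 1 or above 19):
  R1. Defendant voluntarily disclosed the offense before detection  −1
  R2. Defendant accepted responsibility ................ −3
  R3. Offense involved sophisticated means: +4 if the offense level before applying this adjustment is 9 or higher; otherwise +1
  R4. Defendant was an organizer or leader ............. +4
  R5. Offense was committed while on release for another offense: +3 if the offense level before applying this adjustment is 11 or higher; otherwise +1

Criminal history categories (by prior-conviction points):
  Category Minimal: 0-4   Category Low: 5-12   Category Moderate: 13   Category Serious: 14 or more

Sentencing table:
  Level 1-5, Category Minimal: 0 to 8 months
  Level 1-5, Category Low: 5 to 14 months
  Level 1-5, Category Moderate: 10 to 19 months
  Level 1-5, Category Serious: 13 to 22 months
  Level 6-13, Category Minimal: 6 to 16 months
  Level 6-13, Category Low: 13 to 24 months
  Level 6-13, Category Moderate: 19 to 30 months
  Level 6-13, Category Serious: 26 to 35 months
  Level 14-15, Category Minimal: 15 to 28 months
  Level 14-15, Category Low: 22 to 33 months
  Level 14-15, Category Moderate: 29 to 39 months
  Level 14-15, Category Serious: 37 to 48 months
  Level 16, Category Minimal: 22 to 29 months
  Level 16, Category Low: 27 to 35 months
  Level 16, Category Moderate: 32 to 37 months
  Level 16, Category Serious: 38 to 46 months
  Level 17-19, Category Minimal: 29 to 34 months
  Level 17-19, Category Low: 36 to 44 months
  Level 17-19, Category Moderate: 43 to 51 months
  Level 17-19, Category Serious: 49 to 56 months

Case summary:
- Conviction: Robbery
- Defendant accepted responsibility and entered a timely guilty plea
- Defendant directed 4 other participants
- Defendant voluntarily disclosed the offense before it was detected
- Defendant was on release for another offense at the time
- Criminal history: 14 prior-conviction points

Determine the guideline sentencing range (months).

Base offense level for robbery: 13.
R1 applies: 13 − 1 = 12.
R2 applies: 12 − 3 = 9.
R3 does not apply.
R4 applies: 9 + 4 = 13.
R5 applies (level before this adjustment is 13 ≥ 11, so +3): 13 + 3 = 16.
Final offense level: 16.
Criminal history: 14 prior points → Category Serious (14+).
Level 16 falls in the 16 band.
Grid: Level 16 × Category Serious = 38-46 months.

38-46 months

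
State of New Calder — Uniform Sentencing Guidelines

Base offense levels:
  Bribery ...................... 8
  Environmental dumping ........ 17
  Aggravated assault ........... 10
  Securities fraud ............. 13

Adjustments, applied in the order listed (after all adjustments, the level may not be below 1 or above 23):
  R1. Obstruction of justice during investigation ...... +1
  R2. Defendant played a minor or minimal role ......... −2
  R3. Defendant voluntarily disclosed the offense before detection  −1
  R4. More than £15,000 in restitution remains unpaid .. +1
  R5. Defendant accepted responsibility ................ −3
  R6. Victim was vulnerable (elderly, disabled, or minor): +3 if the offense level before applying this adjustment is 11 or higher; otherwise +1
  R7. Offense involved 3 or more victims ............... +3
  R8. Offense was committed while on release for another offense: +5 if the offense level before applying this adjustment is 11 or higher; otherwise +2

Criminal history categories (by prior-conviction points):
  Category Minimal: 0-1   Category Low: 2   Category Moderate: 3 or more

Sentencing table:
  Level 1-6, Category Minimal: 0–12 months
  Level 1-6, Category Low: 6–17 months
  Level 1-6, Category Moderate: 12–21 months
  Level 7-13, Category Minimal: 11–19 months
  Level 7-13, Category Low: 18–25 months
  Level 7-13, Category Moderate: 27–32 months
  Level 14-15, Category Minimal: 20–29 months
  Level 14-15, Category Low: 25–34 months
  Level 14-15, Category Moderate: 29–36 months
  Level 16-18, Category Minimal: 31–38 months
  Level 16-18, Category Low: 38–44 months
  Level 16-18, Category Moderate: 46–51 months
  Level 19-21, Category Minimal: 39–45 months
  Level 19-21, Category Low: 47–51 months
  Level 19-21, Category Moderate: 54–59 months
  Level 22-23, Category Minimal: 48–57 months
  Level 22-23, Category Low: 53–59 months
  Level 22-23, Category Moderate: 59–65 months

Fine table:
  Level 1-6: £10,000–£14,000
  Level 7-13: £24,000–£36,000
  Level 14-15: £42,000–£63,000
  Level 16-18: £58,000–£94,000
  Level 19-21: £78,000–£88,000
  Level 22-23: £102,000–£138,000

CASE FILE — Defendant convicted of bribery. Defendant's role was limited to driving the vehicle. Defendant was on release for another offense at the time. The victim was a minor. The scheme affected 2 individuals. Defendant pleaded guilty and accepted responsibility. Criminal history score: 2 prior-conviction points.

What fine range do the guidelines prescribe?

£10,000–£14,000

Base offense level for bribery: 8.
R2 applies: 8 − 2 = 6.
R5 applies: 6 − 3 = 3.
R6 applies (level before this adjustment is 3 < 11, so +1): 3 + 1 = 4.
R8 applies (level before this adjustment is 4 < 11, so +2): 4 + 2 = 6.
Final offense level: 6.
Level 6 falls in the 1-6 band.
Fine table: Level 1-6 → £10,000–£14,000.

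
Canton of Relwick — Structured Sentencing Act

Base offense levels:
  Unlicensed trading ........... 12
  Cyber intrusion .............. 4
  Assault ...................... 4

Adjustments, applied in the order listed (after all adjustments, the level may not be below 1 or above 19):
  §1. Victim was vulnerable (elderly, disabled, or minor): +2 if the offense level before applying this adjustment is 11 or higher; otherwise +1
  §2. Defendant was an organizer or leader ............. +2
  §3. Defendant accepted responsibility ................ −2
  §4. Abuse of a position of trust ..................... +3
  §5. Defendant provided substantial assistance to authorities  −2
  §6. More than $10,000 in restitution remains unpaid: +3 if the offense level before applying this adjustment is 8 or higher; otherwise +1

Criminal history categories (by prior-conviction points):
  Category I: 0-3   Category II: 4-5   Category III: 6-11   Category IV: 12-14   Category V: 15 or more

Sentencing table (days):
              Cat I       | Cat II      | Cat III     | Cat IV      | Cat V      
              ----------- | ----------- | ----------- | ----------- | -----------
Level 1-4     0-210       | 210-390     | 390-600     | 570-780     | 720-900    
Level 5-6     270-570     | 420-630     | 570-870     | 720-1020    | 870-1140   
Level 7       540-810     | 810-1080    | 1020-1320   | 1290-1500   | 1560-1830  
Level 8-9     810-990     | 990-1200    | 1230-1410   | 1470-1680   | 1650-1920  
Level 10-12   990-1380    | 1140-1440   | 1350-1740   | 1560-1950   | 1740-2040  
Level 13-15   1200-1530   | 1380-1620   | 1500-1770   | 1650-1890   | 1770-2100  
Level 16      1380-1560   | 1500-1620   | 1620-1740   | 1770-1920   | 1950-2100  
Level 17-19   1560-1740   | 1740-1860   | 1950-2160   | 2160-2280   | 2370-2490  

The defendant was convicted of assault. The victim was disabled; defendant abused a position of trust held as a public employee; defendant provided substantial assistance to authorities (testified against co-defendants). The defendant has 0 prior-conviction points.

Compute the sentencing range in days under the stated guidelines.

Base offense level for assault: 4.
§1 applies (level before this adjustment is 4 < 11, so +1): 4 + 1 = 5.
§2 does not apply.
§3 does not apply.
§4 applies: 5 + 3 = 8.
§5 applies: 8 − 2 = 6.
§6 does not apply.
Final offense level: 6.
Criminal history: 0 prior points → Category I (0-3).
Level 6 falls in the 5-6 band.
Grid: Level 5-6 × Category I = 270-570 days.

270-570 days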